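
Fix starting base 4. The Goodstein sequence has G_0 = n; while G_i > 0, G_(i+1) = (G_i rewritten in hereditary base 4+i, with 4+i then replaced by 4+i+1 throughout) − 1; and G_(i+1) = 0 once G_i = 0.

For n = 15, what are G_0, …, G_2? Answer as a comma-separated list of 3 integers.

G_0=15  [base 4] 3·4 + 3  →[4↦5]→  3·5 + 3 = 18  −1 ⇒ G_1=17
G_1=17  [base 5] 3·5 + 2  →[5↦6]→  3·6 + 2 = 20  −1 ⇒ G_2=19

15, 17, 19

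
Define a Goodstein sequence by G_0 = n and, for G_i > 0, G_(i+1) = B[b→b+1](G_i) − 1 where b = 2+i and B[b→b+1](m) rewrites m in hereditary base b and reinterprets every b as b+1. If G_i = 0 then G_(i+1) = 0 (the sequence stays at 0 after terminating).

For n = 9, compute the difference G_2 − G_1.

G_0=9  [base 2] 2^(2 + 1) + 1  →[2↦3]→  3^(3 + 1) + 1 = 82  −1 ⇒ G_1=81
G_1=81  [base 3] 3^(3 + 1)  →[3↦4]→  4^(4 + 1) = 1024  −1 ⇒ G_2=1023

942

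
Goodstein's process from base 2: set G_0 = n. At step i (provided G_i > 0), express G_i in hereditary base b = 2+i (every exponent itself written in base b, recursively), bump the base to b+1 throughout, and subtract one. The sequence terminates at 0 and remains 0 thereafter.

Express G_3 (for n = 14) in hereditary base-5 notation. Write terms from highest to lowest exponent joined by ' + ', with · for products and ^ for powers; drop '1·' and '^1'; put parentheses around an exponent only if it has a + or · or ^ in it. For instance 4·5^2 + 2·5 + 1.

5^(5 + 1) + 5^5

(0) 14|_2 = 2^(2 + 1) + 2^2 + 2 ↦ 3^(3 + 1) + 3^3 + 3|_3 = 111 ⇒ 110
(1) 110|_3 = 3^(3 + 1) + 3^3 + 2 ↦ 4^(4 + 1) + 4^4 + 2|_4 = 1282 ⇒ 1281
(2) 1281|_4 = 4^(4 + 1) + 4^4 + 1 ↦ 5^(5 + 1) + 5^5 + 1|_5 = 18751 ⇒ 18750
(3) 18750|_5 = 5^(5 + 1) + 5^5 ↦ 6^(6 + 1) + 6^6|_6 = 326592 ⇒ 326591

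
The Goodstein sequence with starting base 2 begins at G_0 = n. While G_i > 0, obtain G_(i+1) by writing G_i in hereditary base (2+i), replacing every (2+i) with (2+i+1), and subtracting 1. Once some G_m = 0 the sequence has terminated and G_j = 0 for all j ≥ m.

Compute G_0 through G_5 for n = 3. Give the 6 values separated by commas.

i=0: 3 = 2 + 1 (b=2); 2→3: 3 + 1 = 4; 4−1 = 3
i=1: 3 = 3 (b=3); 3→4: 4 = 4; 4−1 = 3
i=2: 3 = 3 (b=4); 4→5: 3 = 3; 3−1 = 2
i=3: 2 = 2 (b=5); 5→6: 2 = 2; 2−1 = 1
i=4: 1 = 1 (b=6); 6→7: 1 = 1; 1−1 = 0

3, 3, 3, 2, 1, 0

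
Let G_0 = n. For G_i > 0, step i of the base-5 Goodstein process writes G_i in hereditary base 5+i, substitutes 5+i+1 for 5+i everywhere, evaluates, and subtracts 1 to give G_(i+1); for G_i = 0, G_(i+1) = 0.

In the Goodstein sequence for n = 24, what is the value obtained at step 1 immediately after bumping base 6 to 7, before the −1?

G_0 = 24. HB_5(24) = 4·5 + 4. Bump = 28. G_1 = 27.
G_1 = 27. HB_6(27) = 4·6 + 3. Bump = 31. G_2 = 30.

31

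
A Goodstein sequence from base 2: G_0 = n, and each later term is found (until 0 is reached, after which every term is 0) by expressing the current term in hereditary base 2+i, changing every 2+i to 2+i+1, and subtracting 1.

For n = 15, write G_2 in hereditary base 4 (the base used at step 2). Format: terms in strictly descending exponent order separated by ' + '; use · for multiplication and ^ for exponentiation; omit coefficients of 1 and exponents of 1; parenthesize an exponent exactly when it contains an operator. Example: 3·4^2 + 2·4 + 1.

4^(4 + 1) + 4^4 + 3

(0) 15|_2 = 2^(2 + 1) + 2^2 + 2 + 1 ↦ 3^(3 + 1) + 3^3 + 3 + 1|_3 = 112 ⇒ 111
(1) 111|_3 = 3^(3 + 1) + 3^3 + 3 ↦ 4^(4 + 1) + 4^4 + 4|_4 = 1284 ⇒ 1283
(2) 1283|_4 = 4^(4 + 1) + 4^4 + 3 ↦ 5^(5 + 1) + 5^5 + 3|_5 = 18753 ⇒ 18752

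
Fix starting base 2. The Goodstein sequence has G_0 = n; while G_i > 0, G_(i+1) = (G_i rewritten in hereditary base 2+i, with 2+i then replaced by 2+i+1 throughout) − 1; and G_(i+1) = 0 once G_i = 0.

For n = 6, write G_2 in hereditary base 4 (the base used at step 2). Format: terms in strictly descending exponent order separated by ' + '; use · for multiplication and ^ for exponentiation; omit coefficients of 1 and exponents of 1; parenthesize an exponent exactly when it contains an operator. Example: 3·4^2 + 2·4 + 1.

4^4 + 1

G_0 = 6. HB_2(6) = 2^2 + 2. Bump = 30. G_1 = 29.
G_1 = 29. HB_3(29) = 3^3 + 2. Bump = 258. G_2 = 257.
G_2 = 257. HB_4(257) = 4^4 + 1. Bump = 3126. G_3 = 3125.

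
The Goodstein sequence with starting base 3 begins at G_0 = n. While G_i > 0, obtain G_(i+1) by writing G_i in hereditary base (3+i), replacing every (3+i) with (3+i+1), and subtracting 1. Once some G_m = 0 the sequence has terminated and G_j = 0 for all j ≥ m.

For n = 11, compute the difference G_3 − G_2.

[0] 11 ≡ 3^2 + 2 (base 3). Lift 4: 18. −1: 17.
[1] 17 ≡ 4^2 + 1 (base 4). Lift 5: 26. −1: 25.
[2] 25 ≡ 5^2 (base 5). Lift 6: 36. −1: 35.

10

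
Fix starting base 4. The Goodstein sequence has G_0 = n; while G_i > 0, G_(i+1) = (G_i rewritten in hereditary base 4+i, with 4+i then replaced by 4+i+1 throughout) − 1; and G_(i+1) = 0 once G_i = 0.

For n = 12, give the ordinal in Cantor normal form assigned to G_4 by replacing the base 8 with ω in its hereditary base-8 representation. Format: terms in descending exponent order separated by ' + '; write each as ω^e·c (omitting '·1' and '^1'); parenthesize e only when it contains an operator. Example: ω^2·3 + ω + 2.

12 —HB4→ 3·4 —bump→ 3·5 = 15 —(−1)→ 14
14 —HB5→ 2·5 + 4 —bump→ 2·6 + 4 = 16 —(−1)→ 15
15 —HB6→ 2·6 + 3 —bump→ 2·7 + 3 = 17 —(−1)→ 16
16 —HB7→ 2·7 + 2 —bump→ 2·8 + 2 = 18 —(−1)→ 17
17 —HB8→ 2·8 + 1 —bump→ 2·9 + 1 = 19 —(−1)→ 18

ω·2 + 1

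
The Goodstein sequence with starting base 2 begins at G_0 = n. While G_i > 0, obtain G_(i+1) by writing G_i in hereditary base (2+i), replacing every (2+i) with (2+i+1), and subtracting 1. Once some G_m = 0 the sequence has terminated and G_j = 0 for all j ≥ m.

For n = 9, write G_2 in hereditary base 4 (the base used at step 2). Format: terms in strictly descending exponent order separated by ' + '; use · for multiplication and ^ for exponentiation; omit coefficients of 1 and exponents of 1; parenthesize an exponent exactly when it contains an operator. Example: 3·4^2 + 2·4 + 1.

i=0: 9 = 2^(2 + 1) + 1 (b=2); 2→3: 3^(3 + 1) + 1 = 82; 82−1 = 81
i=1: 81 = 3^(3 + 1) (b=3); 3→4: 4^(4 + 1) = 1024; 1024−1 = 1023
i=2: 1023 = 3·4^4 + 3·4^3 + 3·4^2 + 3·4 + 3 (b=4); 4→5: 3·5^5 + 3·5^3 + 3·5^2 + 3·5 + 3 = 9843; 9843−1 = 9842

3·4^4 + 3·4^3 + 3·4^2 + 3·4 + 3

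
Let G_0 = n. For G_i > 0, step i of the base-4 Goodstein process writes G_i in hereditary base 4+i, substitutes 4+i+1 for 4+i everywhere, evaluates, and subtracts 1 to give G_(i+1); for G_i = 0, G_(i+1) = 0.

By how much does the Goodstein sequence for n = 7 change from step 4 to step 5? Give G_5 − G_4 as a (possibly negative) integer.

G_0=7  [base 4] 4 + 3  →[4↦5]→  5 + 3 = 8  −1 ⇒ G_1=7
G_1=7  [base 5] 5 + 2  →[5↦6]→  6 + 2 = 8  −1 ⇒ G_2=7
G_2=7  [base 6] 6 + 1  →[6↦7]→  7 + 1 = 8  −1 ⇒ G_3=7
G_3=7  [base 7] 7  →[7↦8]→  8 = 8  −1 ⇒ G_4=7
G_4=7  [base 8] 7  →[8↦9]→  7 = 7  −1 ⇒ G_5=6

-1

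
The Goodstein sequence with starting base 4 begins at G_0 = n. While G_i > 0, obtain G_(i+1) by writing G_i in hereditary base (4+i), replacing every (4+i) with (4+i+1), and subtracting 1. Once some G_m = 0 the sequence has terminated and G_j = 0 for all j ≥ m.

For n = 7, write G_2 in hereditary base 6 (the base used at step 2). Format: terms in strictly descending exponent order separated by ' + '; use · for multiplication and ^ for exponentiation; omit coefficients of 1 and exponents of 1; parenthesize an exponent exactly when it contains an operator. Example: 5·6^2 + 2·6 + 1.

6 + 1

G_0 = 7. HB_4(7) = 4 + 3. Bump = 8. G_1 = 7.
G_1 = 7. HB_5(7) = 5 + 2. Bump = 8. G_2 = 7.
G_2 = 7. HB_6(7) = 6 + 1. Bump = 8. G_3 = 7.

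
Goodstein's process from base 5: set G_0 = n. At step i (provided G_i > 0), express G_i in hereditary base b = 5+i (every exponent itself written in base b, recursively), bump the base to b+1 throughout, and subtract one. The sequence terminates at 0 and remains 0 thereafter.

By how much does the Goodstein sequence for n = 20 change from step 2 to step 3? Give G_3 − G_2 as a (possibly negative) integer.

2

base 5: 20 = 4·5; at 6: 4·6 = 24; next = 23
base 6: 23 = 3·6 + 5; at 7: 3·7 + 5 = 26; next = 25
base 7: 25 = 3·7 + 4; at 8: 3·8 + 4 = 28; next = 27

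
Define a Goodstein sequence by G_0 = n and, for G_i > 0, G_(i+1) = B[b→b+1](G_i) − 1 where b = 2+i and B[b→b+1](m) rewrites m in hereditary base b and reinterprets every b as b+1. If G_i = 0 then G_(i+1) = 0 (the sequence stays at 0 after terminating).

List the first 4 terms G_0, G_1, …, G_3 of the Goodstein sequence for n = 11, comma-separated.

step 0: 11 = 2^(2 + 1) + 2 + 1; sub 3 for 2: 3^(3 + 1) + 3 + 1; = 85; G_1 = 85−1 = 84
step 1: 84 = 3^(3 + 1) + 3; sub 4 for 3: 4^(4 + 1) + 4; = 1028; G_2 = 1028−1 = 1027
step 2: 1027 = 4^(4 + 1) + 3; sub 5 for 4: 5^(5 + 1) + 3; = 15628; G_3 = 15628−1 = 15627

11, 84, 1027, 15627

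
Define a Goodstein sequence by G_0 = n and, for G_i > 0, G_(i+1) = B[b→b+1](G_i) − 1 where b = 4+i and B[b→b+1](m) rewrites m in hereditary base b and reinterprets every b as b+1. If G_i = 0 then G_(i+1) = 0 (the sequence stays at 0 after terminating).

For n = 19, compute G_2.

[0] 19 ≡ 4^2 + 3 (base 4). Lift 5: 28. −1: 27.
[1] 27 ≡ 5^2 + 2 (base 5). Lift 6: 38. −1: 37.

37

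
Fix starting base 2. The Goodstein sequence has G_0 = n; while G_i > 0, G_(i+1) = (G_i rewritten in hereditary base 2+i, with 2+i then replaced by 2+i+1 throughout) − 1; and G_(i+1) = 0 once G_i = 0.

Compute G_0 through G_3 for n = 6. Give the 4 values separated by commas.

base 2: 6 = 2^2 + 2; at 3: 3^3 + 3 = 30; next = 29
base 3: 29 = 3^3 + 2; at 4: 4^4 + 2 = 258; next = 257
base 4: 257 = 4^4 + 1; at 5: 5^5 + 1 = 3126; next = 3125

6, 29, 257, 3125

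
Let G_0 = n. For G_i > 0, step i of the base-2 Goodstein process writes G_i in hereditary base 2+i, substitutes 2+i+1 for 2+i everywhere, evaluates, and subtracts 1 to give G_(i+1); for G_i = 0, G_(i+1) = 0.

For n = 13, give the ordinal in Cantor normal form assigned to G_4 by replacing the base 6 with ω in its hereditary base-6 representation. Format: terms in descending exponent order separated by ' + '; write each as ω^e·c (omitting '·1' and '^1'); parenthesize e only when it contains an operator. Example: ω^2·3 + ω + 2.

ω^(ω + 1) + ω^3·3 + ω^2·3 + ω·3 + 1

base 2: 13 = 2^(2 + 1) + 2^2 + 1; at 3: 3^(3 + 1) + 3^3 + 1 = 109; next = 108
base 3: 108 = 3^(3 + 1) + 3^3; at 4: 4^(4 + 1) + 4^4 = 1280; next = 1279
base 4: 1279 = 4^(4 + 1) + 3·4^3 + 3·4^2 + 3·4 + 3; at 5: 5^(5 + 1) + 3·5^3 + 3·5^2 + 3·5 + 3 = 16093; next = 16092
base 5: 16092 = 5^(5 + 1) + 3·5^3 + 3·5^2 + 3·5 + 2; at 6: 6^(6 + 1) + 3·6^3 + 3·6^2 + 3·6 + 2 = 280712; next = 280711
base 6: 280711 = 6^(6 + 1) + 3·6^3 + 3·6^2 + 3·6 + 1; at 7: 7^(7 + 1) + 3·7^3 + 3·7^2 + 3·7 + 1 = 5765999; next = 5765998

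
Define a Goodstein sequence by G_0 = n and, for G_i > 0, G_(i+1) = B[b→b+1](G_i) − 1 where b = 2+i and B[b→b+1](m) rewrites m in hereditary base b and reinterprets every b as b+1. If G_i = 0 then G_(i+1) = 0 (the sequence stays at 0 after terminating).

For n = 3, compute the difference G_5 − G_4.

-1

base 2: 3 = 2 + 1; at 3: 3 + 1 = 4; next = 3
base 3: 3 = 3; at 4: 4 = 4; next = 3
base 4: 3 = 3; at 5: 3 = 3; next = 2
base 5: 2 = 2; at 6: 2 = 2; next = 1
base 6: 1 = 1; at 7: 1 = 1; next = 0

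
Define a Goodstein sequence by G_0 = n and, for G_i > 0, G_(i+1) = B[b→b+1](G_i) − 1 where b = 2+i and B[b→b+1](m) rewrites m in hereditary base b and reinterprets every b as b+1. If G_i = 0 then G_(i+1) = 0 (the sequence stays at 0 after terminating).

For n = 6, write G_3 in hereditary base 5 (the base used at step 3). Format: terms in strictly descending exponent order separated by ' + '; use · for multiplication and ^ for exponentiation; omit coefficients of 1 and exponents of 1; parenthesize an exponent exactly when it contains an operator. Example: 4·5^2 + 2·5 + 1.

5^5

G_0=6  [base 2] 2^2 + 2  →[2↦3]→  3^3 + 3 = 30  −1 ⇒ G_1=29
G_1=29  [base 3] 3^3 + 2  →[3↦4]→  4^4 + 2 = 258  −1 ⇒ G_2=257
G_2=257  [base 4] 4^4 + 1  →[4↦5]→  5^5 + 1 = 3126  −1 ⇒ G_3=3125
G_3=3125  [base 5] 5^5  →[5↦6]→  6^6 = 46656  −1 ⇒ G_4=46655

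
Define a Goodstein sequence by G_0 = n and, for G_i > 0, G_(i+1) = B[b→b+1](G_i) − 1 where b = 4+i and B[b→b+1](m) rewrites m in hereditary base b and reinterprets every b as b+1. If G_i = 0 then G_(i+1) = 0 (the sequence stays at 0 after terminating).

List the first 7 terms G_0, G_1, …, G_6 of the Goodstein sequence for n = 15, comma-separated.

15, 17, 19, 21, 23, 24, 25

G_0=15  [base 4] 3·4 + 3  →[4↦5]→  3·5 + 3 = 18  −1 ⇒ G_1=17
G_1=17  [base 5] 3·5 + 2  →[5↦6]→  3·6 + 2 = 20  −1 ⇒ G_2=19
G_2=19  [base 6] 3·6 + 1  →[6↦7]→  3·7 + 1 = 22  −1 ⇒ G_3=21
G_3=21  [base 7] 3·7  →[7↦8]→  3·8 = 24  −1 ⇒ G_4=23
G_4=23  [base 8] 2·8 + 7  →[8↦9]→  2·9 + 7 = 25  −1 ⇒ G_5=24
G_5=24  [base 9] 2·9 + 6  →[9↦10]→  2·10 + 6 = 26  −1 ⇒ G_6=25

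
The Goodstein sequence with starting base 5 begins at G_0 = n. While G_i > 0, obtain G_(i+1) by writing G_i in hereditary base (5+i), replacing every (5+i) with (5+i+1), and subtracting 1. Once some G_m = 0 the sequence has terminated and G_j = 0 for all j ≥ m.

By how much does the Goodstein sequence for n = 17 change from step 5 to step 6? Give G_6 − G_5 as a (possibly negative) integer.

1

G_0=17  [base 5] 3·5 + 2  →[5↦6]→  3·6 + 2 = 20  −1 ⇒ G_1=19
G_1=19  [base 6] 3·6 + 1  →[6↦7]→  3·7 + 1 = 22  −1 ⇒ G_2=21
G_2=21  [base 7] 3·7  →[7↦8]→  3·8 = 24  −1 ⇒ G_3=23
G_3=23  [base 8] 2·8 + 7  →[8↦9]→  2·9 + 7 = 25  −1 ⇒ G_4=24
G_4=24  [base 9] 2·9 + 6  →[9↦10]→  2·10 + 6 = 26  −1 ⇒ G_5=25
G_5=25  [base 10] 2·10 + 5  →[10↦11]→  2·11 + 5 = 27  −1 ⇒ G_6=26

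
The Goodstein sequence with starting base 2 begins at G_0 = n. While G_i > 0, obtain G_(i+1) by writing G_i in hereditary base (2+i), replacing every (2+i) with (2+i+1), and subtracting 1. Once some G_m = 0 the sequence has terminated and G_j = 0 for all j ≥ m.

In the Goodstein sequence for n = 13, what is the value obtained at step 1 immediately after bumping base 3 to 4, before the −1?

G_0=13  [base 2] 2^(2 + 1) + 2^2 + 1  →[2↦3]→  3^(3 + 1) + 3^3 + 1 = 109  −1 ⇒ G_1=108
G_1=108  [base 3] 3^(3 + 1) + 3^3  →[3↦4]→  4^(4 + 1) + 4^4 = 1280  −1 ⇒ G_2=1279

1280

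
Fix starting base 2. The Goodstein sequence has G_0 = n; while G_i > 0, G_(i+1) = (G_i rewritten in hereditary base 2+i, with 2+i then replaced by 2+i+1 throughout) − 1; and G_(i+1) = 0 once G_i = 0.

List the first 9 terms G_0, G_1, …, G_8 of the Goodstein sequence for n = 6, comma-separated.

6, 29, 257, 3125, 46655, 98039, 187243, 332147, 555551

6 —HB2→ 2^2 + 2 —bump→ 3^3 + 3 = 30 —(−1)→ 29
29 —HB3→ 3^3 + 2 —bump→ 4^4 + 2 = 258 —(−1)→ 257
257 —HB4→ 4^4 + 1 —bump→ 5^5 + 1 = 3126 —(−1)→ 3125
3125 —HB5→ 5^5 —bump→ 6^6 = 46656 —(−1)→ 46655
46655 —HB6→ 5·6^5 + 5·6^4 + 5·6^3 + 5·6^2 + 5·6 + 5 —bump→ 5·7^5 + 5·7^4 + 5·7^3 + 5·7^2 + 5·7 + 5 = 98040 —(−1)→ 98039
98039 —HB7→ 5·7^5 + 5·7^4 + 5·7^3 + 5·7^2 + 5·7 + 4 —bump→ 5·8^5 + 5·8^4 + 5·8^3 + 5·8^2 + 5·8 + 4 = 187244 —(−1)→ 187243
187243 —HB8→ 5·8^5 + 5·8^4 + 5·8^3 + 5·8^2 + 5·8 + 3 —bump→ 5·9^5 + 5·9^4 + 5·9^3 + 5·9^2 + 5·9 + 3 = 332148 —(−1)→ 332147
332147 —HB9→ 5·9^5 + 5·9^4 + 5·9^3 + 5·9^2 + 5·9 + 2 —bump→ 5·10^5 + 5·10^4 + 5·10^3 + 5·10^2 + 5·10 + 2 = 555552 —(−1)→ 555551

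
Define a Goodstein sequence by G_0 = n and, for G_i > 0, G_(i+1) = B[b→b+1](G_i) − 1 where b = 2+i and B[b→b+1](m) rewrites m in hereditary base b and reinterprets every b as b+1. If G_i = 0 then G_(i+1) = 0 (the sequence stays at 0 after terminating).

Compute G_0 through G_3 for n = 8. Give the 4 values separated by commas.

8, 80, 553, 6310

G_0=8  [base 2] 2^(2 + 1)  →[2↦3]→  3^(3 + 1) = 81  −1 ⇒ G_1=80
G_1=80  [base 3] 2·3^3 + 2·3^2 + 2·3 + 2  →[3↦4]→  2·4^4 + 2·4^2 + 2·4 + 2 = 554  −1 ⇒ G_2=553
G_2=553  [base 4] 2·4^4 + 2·4^2 + 2·4 + 1  →[4↦5]→  2·5^5 + 2·5^2 + 2·5 + 1 = 6311  −1 ⇒ G_3=6310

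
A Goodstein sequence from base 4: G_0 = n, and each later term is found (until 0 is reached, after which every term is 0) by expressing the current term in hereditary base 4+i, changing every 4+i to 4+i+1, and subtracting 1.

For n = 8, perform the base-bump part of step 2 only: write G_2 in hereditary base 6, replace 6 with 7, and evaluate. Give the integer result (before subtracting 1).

10

G_0=8  [base 4] 2·4  →[4↦5]→  2·5 = 10  −1 ⇒ G_1=9
G_1=9  [base 5] 5 + 4  →[5↦6]→  6 + 4 = 10  −1 ⇒ G_2=9
G_2=9  [base 6] 6 + 3  →[6↦7]→  7 + 3 = 10  −1 ⇒ G_3=9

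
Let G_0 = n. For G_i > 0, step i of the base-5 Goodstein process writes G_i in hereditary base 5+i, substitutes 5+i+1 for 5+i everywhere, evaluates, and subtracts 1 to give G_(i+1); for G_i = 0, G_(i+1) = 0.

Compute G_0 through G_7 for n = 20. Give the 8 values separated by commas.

20, 23, 25, 27, 29, 31, 33, 35

(0) 20|_5 = 4·5 ↦ 4·6|_6 = 24 ⇒ 23
(1) 23|_6 = 3·6 + 5 ↦ 3·7 + 5|_7 = 26 ⇒ 25
(2) 25|_7 = 3·7 + 4 ↦ 3·8 + 4|_8 = 28 ⇒ 27
(3) 27|_8 = 3·8 + 3 ↦ 3·9 + 3|_9 = 30 ⇒ 29
(4) 29|_9 = 3·9 + 2 ↦ 3·10 + 2|_10 = 32 ⇒ 31
(5) 31|_10 = 3·10 + 1 ↦ 3·11 + 1|_11 = 34 ⇒ 33
(6) 33|_11 = 3·11 ↦ 3·12|_12 = 36 ⇒ 35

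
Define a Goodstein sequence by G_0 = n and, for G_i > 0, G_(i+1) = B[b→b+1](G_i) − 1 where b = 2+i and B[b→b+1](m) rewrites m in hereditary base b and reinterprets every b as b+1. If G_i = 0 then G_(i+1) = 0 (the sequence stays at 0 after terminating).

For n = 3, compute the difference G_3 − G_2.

[0] 3 ≡ 2 + 1 (base 2). Lift 3: 4. −1: 3.
[1] 3 ≡ 3 (base 3). Lift 4: 4. −1: 3.
[2] 3 ≡ 3 (base 4). Lift 5: 3. −1: 2.

-1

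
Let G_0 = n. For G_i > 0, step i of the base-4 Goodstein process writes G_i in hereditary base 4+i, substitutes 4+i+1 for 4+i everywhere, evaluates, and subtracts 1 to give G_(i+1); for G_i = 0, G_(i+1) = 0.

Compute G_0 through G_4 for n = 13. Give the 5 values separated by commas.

G_0=13  [base 4] 3·4 + 1  →[4↦5]→  3·5 + 1 = 16  −1 ⇒ G_1=15
G_1=15  [base 5] 3·5  →[5↦6]→  3·6 = 18  −1 ⇒ G_2=17
G_2=17  [base 6] 2·6 + 5  →[6↦7]→  2·7 + 5 = 19  −1 ⇒ G_3=18
G_3=18  [base 7] 2·7 + 4  →[7↦8]→  2·8 + 4 = 20  −1 ⇒ G_4=19

13, 15, 17, 18, 19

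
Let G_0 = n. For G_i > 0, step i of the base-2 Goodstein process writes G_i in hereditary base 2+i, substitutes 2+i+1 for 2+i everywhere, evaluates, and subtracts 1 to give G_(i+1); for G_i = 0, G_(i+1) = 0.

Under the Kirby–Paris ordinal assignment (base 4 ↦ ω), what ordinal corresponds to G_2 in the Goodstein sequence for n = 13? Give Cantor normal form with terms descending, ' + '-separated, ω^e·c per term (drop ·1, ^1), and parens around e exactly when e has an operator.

i=0: 13 = 2^(2 + 1) + 2^2 + 1 (b=2); 2→3: 3^(3 + 1) + 3^3 + 1 = 109; 109−1 = 108
i=1: 108 = 3^(3 + 1) + 3^3 (b=3); 3→4: 4^(4 + 1) + 4^4 = 1280; 1280−1 = 1279

ω^(ω + 1) + ω^3·3 + ω^2·3 + ω·3 + 3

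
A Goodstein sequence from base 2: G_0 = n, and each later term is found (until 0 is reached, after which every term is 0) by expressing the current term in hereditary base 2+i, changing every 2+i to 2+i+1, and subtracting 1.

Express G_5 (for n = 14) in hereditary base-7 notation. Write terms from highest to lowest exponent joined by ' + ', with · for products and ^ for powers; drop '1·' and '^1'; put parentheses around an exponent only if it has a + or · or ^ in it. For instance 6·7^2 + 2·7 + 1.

i=0: 14 = 2^(2 + 1) + 2^2 + 2 (b=2); 2→3: 3^(3 + 1) + 3^3 + 3 = 111; 111−1 = 110
i=1: 110 = 3^(3 + 1) + 3^3 + 2 (b=3); 3→4: 4^(4 + 1) + 4^4 + 2 = 1282; 1282−1 = 1281
i=2: 1281 = 4^(4 + 1) + 4^4 + 1 (b=4); 4→5: 5^(5 + 1) + 5^5 + 1 = 18751; 18751−1 = 18750
i=3: 18750 = 5^(5 + 1) + 5^5 (b=5); 5→6: 6^(6 + 1) + 6^6 = 326592; 326592−1 = 326591
i=4: 326591 = 6^(6 + 1) + 5·6^5 + 5·6^4 + 5·6^3 + 5·6^2 + 5·6 + 5 (b=6); 6→7: 7^(7 + 1) + 5·7^5 + 5·7^4 + 5·7^3 + 5·7^2 + 5·7 + 5 = 5862841; 5862841−1 = 5862840
i=5: 5862840 = 7^(7 + 1) + 5·7^5 + 5·7^4 + 5·7^3 + 5·7^2 + 5·7 + 4 (b=7); 7→8: 8^(8 + 1) + 5·8^5 + 5·8^4 + 5·8^3 + 5·8^2 + 5·8 + 4 = 134404972; 134404972−1 = 134404971

7^(7 + 1) + 5·7^5 + 5·7^4 + 5·7^3 + 5·7^2 + 5·7 + 4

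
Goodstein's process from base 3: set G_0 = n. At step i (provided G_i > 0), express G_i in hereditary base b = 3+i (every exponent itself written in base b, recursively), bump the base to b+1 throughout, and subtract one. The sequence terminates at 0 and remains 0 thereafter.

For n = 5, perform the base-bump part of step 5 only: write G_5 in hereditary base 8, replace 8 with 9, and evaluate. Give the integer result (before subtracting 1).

[0] 5 ≡ 3 + 2 (base 3). Lift 4: 6. −1: 5.
[1] 5 ≡ 4 + 1 (base 4). Lift 5: 6. −1: 5.
[2] 5 ≡ 5 (base 5). Lift 6: 6. −1: 5.
[3] 5 ≡ 5 (base 6). Lift 7: 5. −1: 4.
[4] 4 ≡ 4 (base 7). Lift 8: 4. −1: 3.
[5] 3 ≡ 3 (base 8). Lift 9: 3. −1: 2.

3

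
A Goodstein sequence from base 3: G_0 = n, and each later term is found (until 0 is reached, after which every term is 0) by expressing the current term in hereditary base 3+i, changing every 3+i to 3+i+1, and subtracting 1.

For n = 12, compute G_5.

G_0 = 12. HB_3(12) = 3^2 + 3. Bump = 20. G_1 = 19.
G_1 = 19. HB_4(19) = 4^2 + 3. Bump = 28. G_2 = 27.
G_2 = 27. HB_5(27) = 5^2 + 2. Bump = 38. G_3 = 37.
G_3 = 37. HB_6(37) = 6^2 + 1. Bump = 50. G_4 = 49.
G_4 = 49. HB_7(49) = 7^2. Bump = 64. G_5 = 63.

63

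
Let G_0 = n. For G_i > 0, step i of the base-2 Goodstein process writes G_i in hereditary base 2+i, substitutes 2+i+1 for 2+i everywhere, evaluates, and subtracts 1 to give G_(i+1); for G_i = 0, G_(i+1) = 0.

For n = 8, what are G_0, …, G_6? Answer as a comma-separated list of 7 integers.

8, 80, 553, 6310, 93395, 1647195, 33554571

G_0=8  [base 2] 2^(2 + 1)  →[2↦3]→  3^(3 + 1) = 81  −1 ⇒ G_1=80
G_1=80  [base 3] 2·3^3 + 2·3^2 + 2·3 + 2  →[3↦4]→  2·4^4 + 2·4^2 + 2·4 + 2 = 554  −1 ⇒ G_2=553
G_2=553  [base 4] 2·4^4 + 2·4^2 + 2·4 + 1  →[4↦5]→  2·5^5 + 2·5^2 + 2·5 + 1 = 6311  −1 ⇒ G_3=6310
G_3=6310  [base 5] 2·5^5 + 2·5^2 + 2·5  →[5↦6]→  2·6^6 + 2·6^2 + 2·6 = 93396  −1 ⇒ G_4=93395
G_4=93395  [base 6] 2·6^6 + 2·6^2 + 6 + 5  →[6↦7]→  2·7^7 + 2·7^2 + 7 + 5 = 1647196  −1 ⇒ G_5=1647195
G_5=1647195  [base 7] 2·7^7 + 2·7^2 + 7 + 4  →[7↦8]→  2·8^8 + 2·8^2 + 8 + 4 = 33554572  −1 ⇒ G_6=33554571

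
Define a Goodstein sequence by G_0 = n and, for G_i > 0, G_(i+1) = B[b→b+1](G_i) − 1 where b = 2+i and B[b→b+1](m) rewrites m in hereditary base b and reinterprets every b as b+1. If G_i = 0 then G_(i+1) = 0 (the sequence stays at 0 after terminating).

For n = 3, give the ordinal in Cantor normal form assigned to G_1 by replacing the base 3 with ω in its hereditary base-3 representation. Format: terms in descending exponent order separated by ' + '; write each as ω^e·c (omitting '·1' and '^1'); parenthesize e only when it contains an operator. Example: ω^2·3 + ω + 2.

G_0=3  [base 2] 2 + 1  →[2↦3]→  3 + 1 = 4  −1 ⇒ G_1=3
G_1=3  [base 3] 3  →[3↦4]→  4 = 4  −1 ⇒ G_2=3

ω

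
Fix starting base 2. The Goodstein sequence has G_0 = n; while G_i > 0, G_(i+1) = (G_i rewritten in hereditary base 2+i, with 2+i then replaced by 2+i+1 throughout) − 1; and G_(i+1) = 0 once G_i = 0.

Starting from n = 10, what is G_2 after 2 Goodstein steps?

step 0: 10 = 2^(2 + 1) + 2; sub 3 for 2: 3^(3 + 1) + 3; = 84; G_1 = 84−1 = 83
step 1: 83 = 3^(3 + 1) + 2; sub 4 for 3: 4^(4 + 1) + 2; = 1026; G_2 = 1026−1 = 1025
step 2: 1025 = 4^(4 + 1) + 1; sub 5 for 4: 5^(5 + 1) + 1; = 15626; G_3 = 15626−1 = 15625

1025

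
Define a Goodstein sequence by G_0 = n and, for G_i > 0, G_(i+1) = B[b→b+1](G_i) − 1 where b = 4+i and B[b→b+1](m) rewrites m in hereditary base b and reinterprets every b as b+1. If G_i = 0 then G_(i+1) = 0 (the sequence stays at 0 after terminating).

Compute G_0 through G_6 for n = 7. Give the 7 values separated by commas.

7, 7, 7, 7, 7, 6, 5

base 4: 7 = 4 + 3; at 5: 5 + 3 = 8; next = 7
base 5: 7 = 5 + 2; at 6: 6 + 2 = 8; next = 7
base 6: 7 = 6 + 1; at 7: 7 + 1 = 8; next = 7
base 7: 7 = 7; at 8: 8 = 8; next = 7
base 8: 7 = 7; at 9: 7 = 7; next = 6
base 9: 6 = 6; at 10: 6 = 6; next = 5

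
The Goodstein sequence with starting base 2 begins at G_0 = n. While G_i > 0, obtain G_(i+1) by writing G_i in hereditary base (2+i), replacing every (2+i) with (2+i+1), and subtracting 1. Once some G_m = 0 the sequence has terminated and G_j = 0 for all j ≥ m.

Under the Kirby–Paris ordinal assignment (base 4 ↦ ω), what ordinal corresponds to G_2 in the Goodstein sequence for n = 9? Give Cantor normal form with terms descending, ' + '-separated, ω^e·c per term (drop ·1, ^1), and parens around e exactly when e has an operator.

ω^ω·3 + ω^3·3 + ω^2·3 + ω·3 + 3

step 0: 9 = 2^(2 + 1) + 1; sub 3 for 2: 3^(3 + 1) + 1; = 82; G_1 = 82−1 = 81
step 1: 81 = 3^(3 + 1); sub 4 for 3: 4^(4 + 1); = 1024; G_2 = 1024−1 = 1023
step 2: 1023 = 3·4^4 + 3·4^3 + 3·4^2 + 3·4 + 3; sub 5 for 4: 3·5^5 + 3·5^3 + 3·5^2 + 3·5 + 3; = 9843; G_3 = 9843−1 = 9842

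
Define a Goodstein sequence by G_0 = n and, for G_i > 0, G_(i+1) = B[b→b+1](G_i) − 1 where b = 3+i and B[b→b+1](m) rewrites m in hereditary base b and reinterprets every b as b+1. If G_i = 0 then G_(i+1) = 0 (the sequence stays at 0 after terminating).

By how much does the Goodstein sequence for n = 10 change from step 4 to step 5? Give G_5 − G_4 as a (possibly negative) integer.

3

(0) 10|_3 = 3^2 + 1 ↦ 4^2 + 1|_4 = 17 ⇒ 16
(1) 16|_4 = 4^2 ↦ 5^2|_5 = 25 ⇒ 24
(2) 24|_5 = 4·5 + 4 ↦ 4·6 + 4|_6 = 28 ⇒ 27
(3) 27|_6 = 4·6 + 3 ↦ 4·7 + 3|_7 = 31 ⇒ 30
(4) 30|_7 = 4·7 + 2 ↦ 4·8 + 2|_8 = 34 ⇒ 33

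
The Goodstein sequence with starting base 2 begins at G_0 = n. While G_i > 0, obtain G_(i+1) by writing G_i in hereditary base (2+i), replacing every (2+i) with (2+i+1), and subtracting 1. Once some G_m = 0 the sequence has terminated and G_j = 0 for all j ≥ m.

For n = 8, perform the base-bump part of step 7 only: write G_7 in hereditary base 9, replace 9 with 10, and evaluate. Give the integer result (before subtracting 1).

i=0: 8 = 2^(2 + 1) (b=2); 2→3: 3^(3 + 1) = 81; 81−1 = 80
i=1: 80 = 2·3^3 + 2·3^2 + 2·3 + 2 (b=3); 3→4: 2·4^4 + 2·4^2 + 2·4 + 2 = 554; 554−1 = 553
i=2: 553 = 2·4^4 + 2·4^2 + 2·4 + 1 (b=4); 4→5: 2·5^5 + 2·5^2 + 2·5 + 1 = 6311; 6311−1 = 6310
i=3: 6310 = 2·5^5 + 2·5^2 + 2·5 (b=5); 5→6: 2·6^6 + 2·6^2 + 2·6 = 93396; 93396−1 = 93395
i=4: 93395 = 2·6^6 + 2·6^2 + 6 + 5 (b=6); 6→7: 2·7^7 + 2·7^2 + 7 + 5 = 1647196; 1647196−1 = 1647195
i=5: 1647195 = 2·7^7 + 2·7^2 + 7 + 4 (b=7); 7→8: 2·8^8 + 2·8^2 + 8 + 4 = 33554572; 33554572−1 = 33554571
i=6: 33554571 = 2·8^8 + 2·8^2 + 8 + 3 (b=8); 8→9: 2·9^9 + 2·9^2 + 9 + 3 = 774841152; 774841152−1 = 774841151
i=7: 774841151 = 2·9^9 + 2·9^2 + 9 + 2 (b=9); 9→10: 2·10^10 + 2·10^2 + 10 + 2 = 20000000212; 20000000212−1 = 20000000211

20000000212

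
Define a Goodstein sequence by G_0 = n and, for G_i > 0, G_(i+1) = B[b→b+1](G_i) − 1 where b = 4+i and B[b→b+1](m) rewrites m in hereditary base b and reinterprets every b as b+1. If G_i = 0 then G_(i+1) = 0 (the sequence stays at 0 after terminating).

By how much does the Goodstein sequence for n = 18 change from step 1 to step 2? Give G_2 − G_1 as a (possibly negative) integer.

G_0 = 18. HB_4(18) = 4^2 + 2. Bump = 27. G_1 = 26.
G_1 = 26. HB_5(26) = 5^2 + 1. Bump = 37. G_2 = 36.

10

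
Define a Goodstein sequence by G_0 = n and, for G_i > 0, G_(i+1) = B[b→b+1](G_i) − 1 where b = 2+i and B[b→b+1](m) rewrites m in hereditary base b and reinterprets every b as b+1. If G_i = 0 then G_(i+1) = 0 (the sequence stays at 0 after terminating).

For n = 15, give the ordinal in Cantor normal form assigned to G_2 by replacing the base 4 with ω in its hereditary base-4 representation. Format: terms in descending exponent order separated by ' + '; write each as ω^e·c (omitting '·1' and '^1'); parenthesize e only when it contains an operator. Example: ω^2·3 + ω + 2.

[0] 15 ≡ 2^(2 + 1) + 2^2 + 2 + 1 (base 2). Lift 3: 112. −1: 111.
[1] 111 ≡ 3^(3 + 1) + 3^3 + 3 (base 3). Lift 4: 1284. −1: 1283.

ω^(ω + 1) + ω^ω + 3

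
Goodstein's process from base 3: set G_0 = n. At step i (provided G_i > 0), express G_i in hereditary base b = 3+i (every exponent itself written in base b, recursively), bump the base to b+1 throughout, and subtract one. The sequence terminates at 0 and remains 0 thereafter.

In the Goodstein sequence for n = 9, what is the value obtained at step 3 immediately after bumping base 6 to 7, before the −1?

22

[0] 9 ≡ 3^2 (base 3). Lift 4: 16. −1: 15.
[1] 15 ≡ 3·4 + 3 (base 4). Lift 5: 18. −1: 17.
[2] 17 ≡ 3·5 + 2 (base 5). Lift 6: 20. −1: 19.
[3] 19 ≡ 3·6 + 1 (base 6). Lift 7: 22. −1: 21.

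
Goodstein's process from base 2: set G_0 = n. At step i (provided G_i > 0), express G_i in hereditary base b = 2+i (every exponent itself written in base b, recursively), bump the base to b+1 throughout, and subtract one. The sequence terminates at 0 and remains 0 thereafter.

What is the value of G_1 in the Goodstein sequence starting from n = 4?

26

G_0=4  [base 2] 2^2  →[2↦3]→  3^3 = 27  −1 ⇒ G_1=26
G_1=26  [base 3] 2·3^2 + 2·3 + 2  →[3↦4]→  2·4^2 + 2·4 + 2 = 42  −1 ⇒ G_2=41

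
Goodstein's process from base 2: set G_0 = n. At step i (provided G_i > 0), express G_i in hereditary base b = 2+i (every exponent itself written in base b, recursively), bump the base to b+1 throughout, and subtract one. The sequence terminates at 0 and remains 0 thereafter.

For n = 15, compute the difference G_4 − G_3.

307841

[0] 15 ≡ 2^(2 + 1) + 2^2 + 2 + 1 (base 2). Lift 3: 112. −1: 111.
[1] 111 ≡ 3^(3 + 1) + 3^3 + 3 (base 3). Lift 4: 1284. −1: 1283.
[2] 1283 ≡ 4^(4 + 1) + 4^4 + 3 (base 4). Lift 5: 18753. −1: 18752.
[3] 18752 ≡ 5^(5 + 1) + 5^5 + 2 (base 5). Lift 6: 326594. −1: 326593.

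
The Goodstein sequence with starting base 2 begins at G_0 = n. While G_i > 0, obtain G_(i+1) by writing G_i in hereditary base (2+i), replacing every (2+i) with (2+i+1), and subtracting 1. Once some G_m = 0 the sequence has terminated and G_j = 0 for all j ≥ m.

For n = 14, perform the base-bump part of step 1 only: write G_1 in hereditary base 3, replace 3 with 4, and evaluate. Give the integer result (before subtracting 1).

1282

i=0: 14 = 2^(2 + 1) + 2^2 + 2 (b=2); 2→3: 3^(3 + 1) + 3^3 + 3 = 111; 111−1 = 110
i=1: 110 = 3^(3 + 1) + 3^3 + 2 (b=3); 3→4: 4^(4 + 1) + 4^4 + 2 = 1282; 1282−1 = 1281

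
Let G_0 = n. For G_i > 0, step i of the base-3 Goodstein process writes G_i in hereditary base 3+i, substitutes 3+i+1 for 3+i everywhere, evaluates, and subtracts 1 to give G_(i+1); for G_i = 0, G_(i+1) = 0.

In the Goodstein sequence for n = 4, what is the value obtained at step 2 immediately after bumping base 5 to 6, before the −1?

4

base 3: 4 = 3 + 1; at 4: 4 + 1 = 5; next = 4
base 4: 4 = 4; at 5: 5 = 5; next = 4
base 5: 4 = 4; at 6: 4 = 4; next = 3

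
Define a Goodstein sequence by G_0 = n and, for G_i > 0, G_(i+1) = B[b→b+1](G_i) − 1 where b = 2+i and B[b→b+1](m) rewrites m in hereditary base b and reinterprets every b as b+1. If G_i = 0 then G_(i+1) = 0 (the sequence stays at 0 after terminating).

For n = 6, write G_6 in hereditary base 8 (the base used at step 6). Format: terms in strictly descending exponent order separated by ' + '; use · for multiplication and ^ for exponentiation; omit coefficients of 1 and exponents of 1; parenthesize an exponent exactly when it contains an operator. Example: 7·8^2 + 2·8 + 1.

base 2: 6 = 2^2 + 2; at 3: 3^3 + 3 = 30; next = 29
base 3: 29 = 3^3 + 2; at 4: 4^4 + 2 = 258; next = 257
base 4: 257 = 4^4 + 1; at 5: 5^5 + 1 = 3126; next = 3125
base 5: 3125 = 5^5; at 6: 6^6 = 46656; next = 46655
base 6: 46655 = 5·6^5 + 5·6^4 + 5·6^3 + 5·6^2 + 5·6 + 5; at 7: 5·7^5 + 5·7^4 + 5·7^3 + 5·7^2 + 5·7 + 5 = 98040; next = 98039
base 7: 98039 = 5·7^5 + 5·7^4 + 5·7^3 + 5·7^2 + 5·7 + 4; at 8: 5·8^5 + 5·8^4 + 5·8^3 + 5·8^2 + 5·8 + 4 = 187244; next = 187243
base 8: 187243 = 5·8^5 + 5·8^4 + 5·8^3 + 5·8^2 + 5·8 + 3; at 9: 5·9^5 + 5·9^4 + 5·9^3 + 5·9^2 + 5·9 + 3 = 332148; next = 332147

5·8^5 + 5·8^4 + 5·8^3 + 5·8^2 + 5·8 + 3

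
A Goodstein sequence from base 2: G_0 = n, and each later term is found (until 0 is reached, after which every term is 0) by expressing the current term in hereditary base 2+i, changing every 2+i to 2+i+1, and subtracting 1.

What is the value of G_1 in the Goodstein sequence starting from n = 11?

84

i=0: 11 = 2^(2 + 1) + 2 + 1 (b=2); 2→3: 3^(3 + 1) + 3 + 1 = 85; 85−1 = 84
i=1: 84 = 3^(3 + 1) + 3 (b=3); 3→4: 4^(4 + 1) + 4 = 1028; 1028−1 = 1027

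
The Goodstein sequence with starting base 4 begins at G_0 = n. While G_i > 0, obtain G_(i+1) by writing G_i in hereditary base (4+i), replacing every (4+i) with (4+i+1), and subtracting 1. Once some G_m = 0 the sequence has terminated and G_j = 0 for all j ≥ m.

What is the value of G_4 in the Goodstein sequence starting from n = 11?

15

base 4: 11 = 2·4 + 3; at 5: 2·5 + 3 = 13; next = 12
base 5: 12 = 2·5 + 2; at 6: 2·6 + 2 = 14; next = 13
base 6: 13 = 2·6 + 1; at 7: 2·7 + 1 = 15; next = 14
base 7: 14 = 2·7; at 8: 2·8 = 16; next = 15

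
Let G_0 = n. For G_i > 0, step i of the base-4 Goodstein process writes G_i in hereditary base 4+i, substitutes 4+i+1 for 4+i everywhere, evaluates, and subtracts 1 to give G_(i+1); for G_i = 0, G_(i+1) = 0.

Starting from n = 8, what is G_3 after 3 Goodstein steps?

G_0 = 8. HB_4(8) = 2·4. Bump = 10. G_1 = 9.
G_1 = 9. HB_5(9) = 5 + 4. Bump = 10. G_2 = 9.
G_2 = 9. HB_6(9) = 6 + 3. Bump = 10. G_3 = 9.

9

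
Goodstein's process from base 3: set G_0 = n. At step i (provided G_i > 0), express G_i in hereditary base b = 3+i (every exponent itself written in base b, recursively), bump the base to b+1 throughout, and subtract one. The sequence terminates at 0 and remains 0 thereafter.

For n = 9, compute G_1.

15

[0] 9 ≡ 3^2 (base 3). Lift 4: 16. −1: 15.
[1] 15 ≡ 3·4 + 3 (base 4). Lift 5: 18. −1: 17.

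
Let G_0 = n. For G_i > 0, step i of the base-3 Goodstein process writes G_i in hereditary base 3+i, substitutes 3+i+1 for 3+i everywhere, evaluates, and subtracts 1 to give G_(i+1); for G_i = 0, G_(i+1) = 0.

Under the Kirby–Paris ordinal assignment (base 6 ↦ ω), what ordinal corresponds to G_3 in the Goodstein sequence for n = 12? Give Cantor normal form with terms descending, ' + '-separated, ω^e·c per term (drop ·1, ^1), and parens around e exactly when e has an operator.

ω^2 + 1

base 3: 12 = 3^2 + 3; at 4: 4^2 + 4 = 20; next = 19
base 4: 19 = 4^2 + 3; at 5: 5^2 + 3 = 28; next = 27
base 5: 27 = 5^2 + 2; at 6: 6^2 + 2 = 38; next = 37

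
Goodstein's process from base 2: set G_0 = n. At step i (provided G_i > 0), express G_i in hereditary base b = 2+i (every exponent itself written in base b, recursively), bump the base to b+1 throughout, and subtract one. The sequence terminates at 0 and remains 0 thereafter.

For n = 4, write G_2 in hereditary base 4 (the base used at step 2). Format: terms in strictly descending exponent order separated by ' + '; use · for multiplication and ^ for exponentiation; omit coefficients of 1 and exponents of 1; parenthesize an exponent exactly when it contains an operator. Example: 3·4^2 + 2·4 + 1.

G_0 = 4. HB_2(4) = 2^2. Bump = 27. G_1 = 26.
G_1 = 26. HB_3(26) = 2·3^2 + 2·3 + 2. Bump = 42. G_2 = 41.
G_2 = 41. HB_4(41) = 2·4^2 + 2·4 + 1. Bump = 61. G_3 = 60.

2·4^2 + 2·4 + 1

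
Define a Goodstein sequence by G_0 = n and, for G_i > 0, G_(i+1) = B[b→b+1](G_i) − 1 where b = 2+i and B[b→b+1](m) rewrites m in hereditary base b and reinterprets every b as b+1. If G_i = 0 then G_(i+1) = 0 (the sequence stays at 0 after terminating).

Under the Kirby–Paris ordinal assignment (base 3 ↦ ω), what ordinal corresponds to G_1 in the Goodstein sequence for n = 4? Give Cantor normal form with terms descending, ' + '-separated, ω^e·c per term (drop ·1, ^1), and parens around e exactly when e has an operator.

base 2: 4 = 2^2; at 3: 3^3 = 27; next = 26
base 3: 26 = 2·3^2 + 2·3 + 2; at 4: 2·4^2 + 2·4 + 2 = 42; next = 41

ω^2·2 + ω·2 + 2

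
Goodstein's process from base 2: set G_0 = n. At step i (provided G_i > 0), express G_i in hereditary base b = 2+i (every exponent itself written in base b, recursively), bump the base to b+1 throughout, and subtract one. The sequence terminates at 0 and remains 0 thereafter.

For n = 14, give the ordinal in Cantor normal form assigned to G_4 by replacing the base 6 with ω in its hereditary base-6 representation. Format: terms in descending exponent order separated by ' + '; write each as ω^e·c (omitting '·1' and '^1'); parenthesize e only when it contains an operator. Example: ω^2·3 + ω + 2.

ω^(ω + 1) + ω^5·5 + ω^4·5 + ω^3·5 + ω^2·5 + ω·5 + 5

base 2: 14 = 2^(2 + 1) + 2^2 + 2; at 3: 3^(3 + 1) + 3^3 + 3 = 111; next = 110
base 3: 110 = 3^(3 + 1) + 3^3 + 2; at 4: 4^(4 + 1) + 4^4 + 2 = 1282; next = 1281
base 4: 1281 = 4^(4 + 1) + 4^4 + 1; at 5: 5^(5 + 1) + 5^5 + 1 = 18751; next = 18750
base 5: 18750 = 5^(5 + 1) + 5^5; at 6: 6^(6 + 1) + 6^6 = 326592; next = 326591
base 6: 326591 = 6^(6 + 1) + 5·6^5 + 5·6^4 + 5·6^3 + 5·6^2 + 5·6 + 5; at 7: 7^(7 + 1) + 5·7^5 + 5·7^4 + 5·7^3 + 5·7^2 + 5·7 + 5 = 5862841; next = 5862840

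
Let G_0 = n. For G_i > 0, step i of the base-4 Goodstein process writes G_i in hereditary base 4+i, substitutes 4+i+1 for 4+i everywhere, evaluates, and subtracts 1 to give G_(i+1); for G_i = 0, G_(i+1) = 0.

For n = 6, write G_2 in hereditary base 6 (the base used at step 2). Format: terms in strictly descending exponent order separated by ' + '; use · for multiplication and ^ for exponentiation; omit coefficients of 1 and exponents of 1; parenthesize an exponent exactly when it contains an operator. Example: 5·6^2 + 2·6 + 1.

base 4: 6 = 4 + 2; at 5: 5 + 2 = 7; next = 6
base 5: 6 = 5 + 1; at 6: 6 + 1 = 7; next = 6

6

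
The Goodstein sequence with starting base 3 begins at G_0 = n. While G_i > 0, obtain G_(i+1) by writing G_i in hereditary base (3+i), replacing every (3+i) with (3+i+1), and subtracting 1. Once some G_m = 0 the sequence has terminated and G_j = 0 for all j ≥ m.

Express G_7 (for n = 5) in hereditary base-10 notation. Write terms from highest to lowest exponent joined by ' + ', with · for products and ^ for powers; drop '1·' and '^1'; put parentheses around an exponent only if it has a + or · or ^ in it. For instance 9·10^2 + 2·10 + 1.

1

step 0: 5 = 3 + 2; sub 4 for 3: 4 + 2; = 6; G_1 = 6−1 = 5
step 1: 5 = 4 + 1; sub 5 for 4: 5 + 1; = 6; G_2 = 6−1 = 5
step 2: 5 = 5; sub 6 for 5: 6; = 6; G_3 = 6−1 = 5
step 3: 5 = 5; sub 7 for 6: 5; = 5; G_4 = 5−1 = 4
step 4: 4 = 4; sub 8 for 7: 4; = 4; G_5 = 4−1 = 3
step 5: 3 = 3; sub 9 for 8: 3; = 3; G_6 = 3−1 = 2
step 6: 2 = 2; sub 10 for 9: 2; = 2; G_7 = 2−1 = 1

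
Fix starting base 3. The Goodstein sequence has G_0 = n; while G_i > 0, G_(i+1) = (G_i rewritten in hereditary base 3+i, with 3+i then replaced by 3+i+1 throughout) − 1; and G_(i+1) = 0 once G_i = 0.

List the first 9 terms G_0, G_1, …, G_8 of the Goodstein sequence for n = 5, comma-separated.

5, 5, 5, 5, 4, 3, 2, 1, 0

base 3: 5 = 3 + 2; at 4: 4 + 2 = 6; next = 5
base 4: 5 = 4 + 1; at 5: 5 + 1 = 6; next = 5
base 5: 5 = 5; at 6: 6 = 6; next = 5
base 6: 5 = 5; at 7: 5 = 5; next = 4
base 7: 4 = 4; at 8: 4 = 4; next = 3
base 8: 3 = 3; at 9: 3 = 3; next = 2
base 9: 2 = 2; at 10: 2 = 2; next = 1
base 10: 1 = 1; at 11: 1 = 1; next = 0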